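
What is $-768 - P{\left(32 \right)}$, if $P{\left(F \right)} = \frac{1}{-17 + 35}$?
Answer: $- \frac{13825}{18} \approx -768.06$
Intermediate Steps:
$P{\left(F \right)} = \frac{1}{18}$
$-768 - P{\left(32 \right)} = -768 - \frac{1}{18} = - \frac{13825}{18}$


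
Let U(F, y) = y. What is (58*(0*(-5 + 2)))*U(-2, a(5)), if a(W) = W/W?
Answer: 0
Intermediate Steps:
a(W) = 1
(58*(0*(-5 + 2)))*U(-2, a(5)) = (58*(0*(-5 + 2)))*1 = (58*(0*(-3)))*1 = (58*0)*1 = 0*1 = 0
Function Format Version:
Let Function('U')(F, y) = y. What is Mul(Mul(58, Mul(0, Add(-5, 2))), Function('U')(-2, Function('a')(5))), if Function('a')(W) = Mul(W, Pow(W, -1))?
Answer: 0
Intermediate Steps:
Function('a')(W) = 1
Mul(Mul(58, Mul(0, Add(-5, 2))), Function('U')(-2, Function('a')(5))) = Mul(Mul(58, Mul(0, Add(-5, 2))), 1) = Mul(Mul(58, Mul(0, -3)), 1) = Mul(Mul(58, 0), 1) = Mul(0, 1) = 0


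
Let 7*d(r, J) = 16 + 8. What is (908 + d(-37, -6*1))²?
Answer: 40704400/49 ≈ 8.3070e+5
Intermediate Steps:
d(r, J) = 24/7 (d(r, J) = (16 + 8)/7 = (⅐)*24 = 24/7)
(908 + d(-37, -6*1))² = (908 + 24/7)² = (6380/7)² = 40704400/49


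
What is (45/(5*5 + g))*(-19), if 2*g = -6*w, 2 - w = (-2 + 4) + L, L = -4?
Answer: -855/13 ≈ -65.769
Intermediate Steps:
w = 4 (w = 2 - ((-2 + 4) - 4) = 2 - (2 - 4) = 2 - 1*(-2) = 2 + 2 = 4)
g = -12 (g = (-6*4)/2 = (1/2)*(-24) = -12)
(45/(5*5 + g))*(-19) = (45/(5*5 - 12))*(-19) = (45/(25 - 12))*(-19) = (45/13)*(-19) = -855/13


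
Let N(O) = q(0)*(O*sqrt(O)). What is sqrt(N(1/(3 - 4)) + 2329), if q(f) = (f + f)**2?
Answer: sqrt(2329) ≈ 48.260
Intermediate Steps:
q(f) = 4*f**2 (q(f) = (2*f)**2 = 4*f**2)
N(O) = 0 (N(O) = (4*0**2)*(O*sqrt(O)) = (4*0)*O**(3/2) = 0*O**(3/2) = 0)
sqrt(N(1/(3 - 4)) + 2329) = sqrt(0 + 2329) = sqrt(2329)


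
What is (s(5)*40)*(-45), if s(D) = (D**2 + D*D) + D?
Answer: -99000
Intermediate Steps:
s(D) = D + 2*D**2 (s(D) = (D**2 + D**2) + D = 2*D**2 + D = D + 2*D**2)
(s(5)*40)*(-45) = ((5*(1 + 2*5))*40)*(-45) = ((5*(1 + 10))*40)*(-45) = ((5*11)*40)*(-45) = (55*40)*(-45) = 2200*(-45) = -99000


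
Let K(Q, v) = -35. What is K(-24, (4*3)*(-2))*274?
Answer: -9590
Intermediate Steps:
K(-24, (4*3)*(-2))*274 = -35*274 = -9590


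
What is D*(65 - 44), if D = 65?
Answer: 1365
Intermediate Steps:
D*(65 - 44) = 65*(65 - 44) = 65*21 = 1365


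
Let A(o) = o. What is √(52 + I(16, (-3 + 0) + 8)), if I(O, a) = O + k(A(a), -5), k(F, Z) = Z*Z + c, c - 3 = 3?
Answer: 3*√11 ≈ 9.9499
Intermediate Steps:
c = 6 (c = 3 + 3 = 6)
k(F, Z) = 6 + Z² (k(F, Z) = Z*Z + 6 = Z² + 6 = 6 + Z²)
I(O, a) = 31 + O (I(O, a) = O + (6 + (-5)²) = O + (6 + 25) = O + 31 = 31 + O)
√(52 + I(16, (-3 + 0) + 8)) = √(52 + (31 + 16)) = √(52 + 47) = √99 = 3*√11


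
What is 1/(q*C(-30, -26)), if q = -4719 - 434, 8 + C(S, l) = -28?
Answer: 1/185508 ≈ 5.3906e-6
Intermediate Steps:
C(S, l) = -36 (C(S, l) = -8 - 28 = -36)
q = -5153
1/(q*C(-30, -26)) = 1/(-5153*(-36)) = -1/5153*(-1/36) = 1/185508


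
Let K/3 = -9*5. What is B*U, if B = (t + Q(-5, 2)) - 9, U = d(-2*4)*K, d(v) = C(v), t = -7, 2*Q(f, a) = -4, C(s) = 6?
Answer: 14580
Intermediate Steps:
Q(f, a) = -2 (Q(f, a) = (½)*(-4) = -2)
d(v) = 6
K = -135 (K = 3*(-9*5) = 3*(-45) = -135)
U = -810 (U = 6*(-135) = -810)
B = -18 (B = (-7 - 2) - 9 = -9 - 9 = -18)
B*U = -18*(-810) = 14580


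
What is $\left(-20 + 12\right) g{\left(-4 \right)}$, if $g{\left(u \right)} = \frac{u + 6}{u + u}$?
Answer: $2$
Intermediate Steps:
$g{\left(u \right)} = \frac{6 + u}{2 u}$
$\left(-20 + 12\right) g{\left(-4 \right)} = \left(-20 + 12\right) \frac{6 - 4}{2 \left(-4\right)} = - 8 \cdot \frac{1}{2} \left(- \frac{1}{4}\right) 2 = \left(-8\right) \left(- \frac{1}{4}\right) = 2$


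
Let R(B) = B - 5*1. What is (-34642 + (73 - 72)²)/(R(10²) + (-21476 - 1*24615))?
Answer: 11547/15332 ≈ 0.75313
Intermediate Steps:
R(B) = -5 + B (R(B) = B - 5 = -5 + B)
(-34642 + (73 - 72)²)/(R(10²) + (-21476 - 1*24615)) = (-34642 + (73 - 72)²)/((-5 + 10²) + (-21476 - 1*24615)) = (-34642 + 1²)/((-5 + 100) + (-21476 - 24615)) = (-34642 + 1)/(95 - 46091) = -34641/(-45996) = -34641*(-1/45996) = 11547/15332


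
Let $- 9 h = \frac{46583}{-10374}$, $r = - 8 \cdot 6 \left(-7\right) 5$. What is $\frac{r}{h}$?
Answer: $\frac{156854880}{46583} \approx 3367.2$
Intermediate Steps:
$r = 1680$ ($r = - 8 \left(\left(-42\right) 5\right) = \left(-8\right) \left(-210\right) = 1680$)
$h = \frac{46583}{93366}$ ($h = - \frac{46583 \frac{1}{-10374}}{9} = - \frac{46583 \left(- \frac{1}{10374}\right)}{9} = \left(- \frac{1}{9}\right) \left(- \frac{46583}{10374}\right) = \frac{46583}{93366} \approx 0.49893$)
$\frac{r}{h} = \frac{1680}{\frac{46583}{93366}} = 1680 \cdot \frac{93366}{46583} = \frac{156854880}{46583}$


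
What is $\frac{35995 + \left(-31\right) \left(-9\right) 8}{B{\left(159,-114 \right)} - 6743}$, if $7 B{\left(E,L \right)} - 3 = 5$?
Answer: $- \frac{267589}{47193} \approx -5.6701$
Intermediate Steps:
$B{\left(E,L \right)} = \frac{8}{7}$ ($B{\left(E,L \right)} = \frac{3}{7} + \frac{1}{7} \cdot 5 = \frac{3}{7} + \frac{5}{7} = \frac{8}{7}$)
$\frac{35995 + \left(-31\right) \left(-9\right) 8}{B{\left(159,-114 \right)} - 6743} = \frac{35995 + \left(-31\right) \left(-9\right) 8}{\frac{8}{7} - 6743} = \frac{35995 + 279 \cdot 8}{- \frac{47193}{7}} = \left(35995 + 2232\right) \left(- \frac{7}{47193}\right) = 38227 \left(- \frac{7}{47193}\right) = - \frac{267589}{47193}$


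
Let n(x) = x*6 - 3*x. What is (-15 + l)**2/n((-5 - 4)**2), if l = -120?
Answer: 75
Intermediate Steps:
n(x) = 3*x (n(x) = 6*x - 3*x = 3*x)
(-15 + l)**2/n((-5 - 4)**2) = (-15 - 120)**2/((3*(-5 - 4)**2)) = (-135)**2/((3*(-9)**2)) = 18225/((3*81)) = 18225/243 = 18225*(1/243) = 75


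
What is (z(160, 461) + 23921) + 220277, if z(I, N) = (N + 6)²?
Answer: 462287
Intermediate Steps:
z(I, N) = (6 + N)²
(z(160, 461) + 23921) + 220277 = ((6 + 461)² + 23921) + 220277 = (467² + 23921) + 220277 = (218089 + 23921) + 220277 = 242010 + 220277 = 462287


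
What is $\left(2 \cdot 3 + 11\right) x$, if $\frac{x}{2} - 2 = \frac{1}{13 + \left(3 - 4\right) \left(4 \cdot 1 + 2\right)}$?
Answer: $\frac{510}{7} \approx 72.857$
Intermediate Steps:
$x = \frac{30}{7}$ ($x = 4 + \frac{2}{13 + \left(3 - 4\right) \left(4 \cdot 1 + 2\right)} = 4 + \frac{2}{13 - \left(4 + 2\right)} = 4 + \frac{2}{13 - 6} = 4 + \frac{2}{7} = \frac{30}{7} \approx 4.2857$)
$\left(2 \cdot 3 + 11\right) x = \left(2 \cdot 3 + 11\right) \frac{30}{7} = \left(6 + 11\right) \frac{30}{7} = 17 \cdot \frac{30}{7} = \frac{510}{7}$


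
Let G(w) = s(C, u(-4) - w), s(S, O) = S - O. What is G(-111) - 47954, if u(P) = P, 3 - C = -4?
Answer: -48054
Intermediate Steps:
C = 7 (C = 3 - 1*(-4) = 3 + 4 = 7)
G(w) = 11 + w (G(w) = 7 - (-4 - w) = 7 + (4 + w) = 11 + w)
G(-111) - 47954 = (11 - 111) - 47954 = -100 - 47954 = -48054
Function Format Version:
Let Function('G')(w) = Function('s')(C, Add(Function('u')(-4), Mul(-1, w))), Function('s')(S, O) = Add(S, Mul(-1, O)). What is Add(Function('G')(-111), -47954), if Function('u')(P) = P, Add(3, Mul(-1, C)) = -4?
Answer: -48054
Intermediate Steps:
C = 7 (C = Add(3, Mul(-1, -4)) = Add(3, 4) = 7)
Function('G')(w) = Add(11, w) (Function('G')(w) = Add(7, Mul(-1, Add(-4, Mul(-1, w)))) = Add(7, Add(4, w)) = Add(11, w))
Add(Function('G')(-111), -47954) = Add(Add(11, -111), -47954) = Add(-100, -47954) = -48054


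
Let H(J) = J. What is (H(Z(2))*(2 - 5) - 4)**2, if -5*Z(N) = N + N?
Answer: 64/25 ≈ 2.5600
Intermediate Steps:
Z(N) = -2*N/5 (Z(N) = -(N + N)/5 = -2*N/5)
(H(Z(2))*(2 - 5) - 4)**2 = ((-2/5*2)*(2 - 5) - 4)**2 = (-4/5*(-3) - 4)**2 = (12/5 - 4)**2 = (-8/5)**2 = 64/25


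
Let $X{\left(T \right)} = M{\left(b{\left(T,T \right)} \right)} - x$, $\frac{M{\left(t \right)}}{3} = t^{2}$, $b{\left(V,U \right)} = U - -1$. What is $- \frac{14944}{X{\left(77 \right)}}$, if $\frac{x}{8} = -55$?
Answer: $- \frac{3736}{4673} \approx -0.79949$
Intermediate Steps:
$b{\left(V,U \right)} = 1 + U$ ($b{\left(V,U \right)} = U + 1 = 1 + U$)
$x = -440$ ($x = 8 \left(-55\right) = -440$)
$M{\left(t \right)} = 3 t^{2}$
$X{\left(T \right)} = 440 + 3 \left(1 + T\right)^{2}$ ($X{\left(T \right)} = 3 \left(1 + T\right)^{2} - -440 = 3 \left(1 + T\right)^{2} + 440 = 440 + 3 \left(1 + T\right)^{2}$)
$- \frac{14944}{X{\left(77 \right)}} = - \frac{14944}{440 + 3 \left(1 + 77\right)^{2}} = - \frac{14944}{440 + 3 \cdot 78^{2}} = - \frac{14944}{440 + 3 \cdot 6084} = - \frac{14944}{440 + 18252} = - \frac{14944}{18692} = \left(-14944\right) \frac{1}{18692} = - \frac{3736}{4673}$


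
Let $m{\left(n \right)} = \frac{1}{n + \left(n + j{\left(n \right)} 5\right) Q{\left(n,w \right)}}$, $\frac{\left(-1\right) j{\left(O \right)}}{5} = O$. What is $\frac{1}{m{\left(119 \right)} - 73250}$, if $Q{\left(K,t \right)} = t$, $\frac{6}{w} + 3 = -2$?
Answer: $- \frac{17731}{1298795745} \approx -1.3652 \cdot 10^{-5}$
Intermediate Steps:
$w = - \frac{6}{5}$ ($w = \frac{6}{-3 - 2} = \frac{6}{-5} = 6 \left(- \frac{1}{5}\right) = - \frac{6}{5} \approx -1.2$)
$j{\left(O \right)} = - 5 O$
$m{\left(n \right)} = \frac{5}{149 n}$ ($m{\left(n \right)} = \frac{1}{n + \left(n + - 5 n 5\right) \left(- \frac{6}{5}\right)} = \frac{1}{n + \left(n - 25 n\right) \left(- \frac{6}{5}\right)} = \frac{1}{n + - 24 n \left(- \frac{6}{5}\right)} = \frac{1}{n + \frac{144 n}{5}} = \frac{1}{\frac{149}{5} n} = \frac{5}{149 n}$)
$\frac{1}{m{\left(119 \right)} - 73250} = \frac{1}{\frac{5}{149 \cdot 119} - 73250} = \frac{1}{\frac{5}{149} \cdot \frac{1}{119} - 73250} = \frac{1}{\frac{5}{17731} - 73250} = \frac{1}{- \frac{1298795745}{17731}} = - \frac{17731}{1298795745}$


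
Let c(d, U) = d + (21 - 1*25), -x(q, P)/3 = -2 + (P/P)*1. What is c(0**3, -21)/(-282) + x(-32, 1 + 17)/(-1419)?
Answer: 805/66693 ≈ 0.012070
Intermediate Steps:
x(q, P) = 3 (x(q, P) = -3*(-2 + (P/P)*1) = -3*(-2 + 1*1) = -3*(-2 + 1) = -3*(-1) = 3)
c(d, U) = -4 + d (c(d, U) = d + (21 - 25) = d - 4 = -4 + d)
c(0**3, -21)/(-282) + x(-32, 1 + 17)/(-1419) = (-4 + 0**3)/(-282) + 3/(-1419) = (-4 + 0)*(-1/282) + 3*(-1/1419) = -4*(-1/282) - 1/473 = 2/141 - 1/473 = 805/66693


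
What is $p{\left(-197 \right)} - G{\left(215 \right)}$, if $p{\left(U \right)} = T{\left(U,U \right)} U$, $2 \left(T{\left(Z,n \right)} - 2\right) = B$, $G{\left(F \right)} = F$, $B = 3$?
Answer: $- \frac{1809}{2} \approx -904.5$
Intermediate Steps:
$T{\left(Z,n \right)} = \frac{7}{2}$ ($T{\left(Z,n \right)} = 2 + \frac{1}{2} \cdot 3 = 2 + \frac{3}{2} = \frac{7}{2}$)
$p{\left(U \right)} = \frac{7 U}{2}$
$p{\left(-197 \right)} - G{\left(215 \right)} = \frac{7}{2} \left(-197\right) - 215 = - \frac{1379}{2} - 215 = - \frac{1809}{2}$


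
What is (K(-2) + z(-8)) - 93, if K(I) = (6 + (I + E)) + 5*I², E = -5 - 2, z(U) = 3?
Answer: -73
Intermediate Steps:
E = -7
K(I) = -1 + I + 5*I² (K(I) = (6 + (I - 7)) + 5*I² = (6 + (-7 + I)) + 5*I² = (-1 + I) + 5*I² = -1 + I + 5*I²)
(K(-2) + z(-8)) - 93 = ((-1 - 2 + 5*(-2)²) + 3) - 93 = ((-1 - 2 + 5*4) + 3) - 93 = ((-1 - 2 + 20) + 3) - 93 = (17 + 3) - 93 = 20 - 93 = -73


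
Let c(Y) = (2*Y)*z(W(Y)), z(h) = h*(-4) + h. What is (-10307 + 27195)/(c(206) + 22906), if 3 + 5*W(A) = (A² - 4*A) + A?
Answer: -8444/5156881 ≈ -0.0016374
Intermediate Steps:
W(A) = -⅗ - 3*A/5 + A²/5 (W(A) = -⅗ + ((A² - 4*A) + A)/5 = -⅗ + (A² - 3*A)/5 = -⅗ + (-3*A/5 + A²/5) = -⅗ - 3*A/5 + A²/5)
z(h) = -3*h (z(h) = -4*h + h = -3*h)
c(Y) = 2*Y*(9/5 - 3*Y²/5 + 9*Y/5) (c(Y) = (2*Y)*(-3*(-⅗ - 3*Y/5 + Y²/5)) = (2*Y)*(9/5 - 3*Y²/5 + 9*Y/5) = 2*Y*(9/5 - 3*Y²/5 + 9*Y/5))
(-10307 + 27195)/(c(206) + 22906) = (-10307 + 27195)/((6/5)*206*(3 - 1*206² + 3*206) + 22906) = 16888/((6/5)*206*(3 - 1*42436 + 618) + 22906) = 16888/((6/5)*206*(3 - 42436 + 618) + 22906) = 16888/((6/5)*206*(-41815) + 22906) = 16888/(-10336668 + 22906) = 16888/(-10313762) = 16888*(-1/10313762) = -8444/5156881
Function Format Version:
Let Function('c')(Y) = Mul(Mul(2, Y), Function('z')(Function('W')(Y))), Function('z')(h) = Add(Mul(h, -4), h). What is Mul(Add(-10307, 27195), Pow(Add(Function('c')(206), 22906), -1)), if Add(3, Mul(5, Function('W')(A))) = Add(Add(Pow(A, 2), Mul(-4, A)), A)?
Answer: Rational(-8444, 5156881) ≈ -0.0016374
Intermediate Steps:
Function('W')(A) = Add(Rational(-3, 5), Mul(Rational(-3, 5), A), Mul(Rational(1, 5), Pow(A, 2))) (Function('W')(A) = Add(Rational(-3, 5), Mul(Rational(1, 5), Add(Add(Pow(A, 2), Mul(-4, A)), A))) = Add(Rational(-3, 5), Mul(Rational(1, 5), Add(Pow(A, 2), Mul(-3, A)))) = Add(Rational(-3, 5), Add(Mul(Rational(-3, 5), A), Mul(Rational(1, 5), Pow(A, 2)))) = Add(Rational(-3, 5), Mul(Rational(-3, 5), A), Mul(Rational(1, 5), Pow(A, 2))))
Function('z')(h) = Mul(-3, h) (Function('z')(h) = Add(Mul(-4, h), h) = Mul(-3, h))
Function('c')(Y) = Mul(2, Y, Add(Rational(9, 5), Mul(Rational(-3, 5), Pow(Y, 2)), Mul(Rational(9, 5), Y))) (Function('c')(Y) = Mul(Mul(2, Y), Mul(-3, Add(Rational(-3, 5), Mul(Rational(-3, 5), Y), Mul(Rational(1, 5), Pow(Y, 2))))) = Mul(Mul(2, Y), Add(Rational(9, 5), Mul(Rational(-3, 5), Pow(Y, 2)), Mul(Rational(9, 5), Y))) = Mul(2, Y, Add(Rational(9, 5), Mul(Rational(-3, 5), Pow(Y, 2)), Mul(Rational(9, 5), Y))))
Mul(Add(-10307, 27195), Pow(Add(Function('c')(206), 22906), -1)) = Mul(Add(-10307, 27195), Pow(Add(Mul(Rational(6, 5), 206, Add(3, Mul(-1, Pow(206, 2)), Mul(3, 206))), 22906), -1)) = Mul(16888, Pow(Add(Mul(Rational(6, 5), 206, Add(3, Mul(-1, 42436), 618)), 22906), -1)) = Mul(16888, Pow(Add(Mul(Rational(6, 5), 206, Add(3, -42436, 618)), 22906), -1)) = Mul(16888, Pow(Add(Mul(Rational(6, 5), 206, -41815), 22906), -1)) = Mul(16888, Pow(Add(-10336668, 22906), -1)) = Mul(16888, Pow(-10313762, -1)) = Mul(16888, Rational(-1, 10313762)) = Rational(-8444, 5156881)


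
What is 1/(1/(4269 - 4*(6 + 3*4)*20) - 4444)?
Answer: -2829/12572075 ≈ -0.00022502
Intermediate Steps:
1/(1/(4269 - 4*(6 + 3*4)*20) - 4444) = 1/(1/(4269 - 4*(6 + 12)*20) - 4444) = 1/(1/(4269 - 4*18*20) - 4444) = 1/(1/(4269 - 72*20) - 4444) = 1/(1/(4269 - 1440) - 4444) = 1/(1/2829 - 4444) = 1/(-12572075/2829) = -2829/12572075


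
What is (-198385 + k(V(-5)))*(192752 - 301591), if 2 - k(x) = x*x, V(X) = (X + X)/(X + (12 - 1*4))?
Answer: 194337149933/9 ≈ 2.1593e+10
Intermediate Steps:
V(X) = 2*X/(8 + X) (V(X) = (2*X)/(X + (12 - 4)) = (2*X)/(X + 8) = (2*X)/(8 + X) = 2*X/(8 + X))
k(x) = 2 - x² (k(x) = 2 - x*x = 2 - x²)
(-198385 + k(V(-5)))*(192752 - 301591) = (-198385 + (2 - (2*(-5)/(8 - 5))²))*(192752 - 301591) = (-198385 + (2 - (2*(-5)/3)²))*(-108839) = (-198385 + (2 - (2*(-5)*(⅓))²))*(-108839) = (-198385 + (2 - (-10/3)²))*(-108839) = (-198385 + (2 - 1*100/9))*(-108839) = (-198385 + (2 - 100/9))*(-108839) = (-198385 - 82/9)*(-108839) = -1785547/9*(-108839) = 194337149933/9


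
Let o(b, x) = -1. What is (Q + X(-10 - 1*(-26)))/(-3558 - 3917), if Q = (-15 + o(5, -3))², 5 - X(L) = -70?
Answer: -331/7475 ≈ -0.044281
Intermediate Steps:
X(L) = 75 (X(L) = 5 - 1*(-70) = 5 + 70 = 75)
Q = 256 (Q = (-15 - 1)² = (-16)² = 256)
(Q + X(-10 - 1*(-26)))/(-3558 - 3917) = (256 + 75)/(-3558 - 3917) = 331/(-7475) = 331*(-1/7475) = -331/7475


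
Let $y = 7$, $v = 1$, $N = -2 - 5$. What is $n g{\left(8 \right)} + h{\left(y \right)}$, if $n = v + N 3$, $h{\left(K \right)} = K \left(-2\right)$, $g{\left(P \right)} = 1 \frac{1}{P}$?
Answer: $- \frac{33}{2} \approx -16.5$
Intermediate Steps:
$N = -7$ ($N = -2 - 5 = -7$)
$g{\left(P \right)} = \frac{1}{P}$
$h{\left(K \right)} = - 2 K$
$n = -20$ ($n = 1 - 21 = -20$)
$n g{\left(8 \right)} + h{\left(y \right)} = - \frac{20}{8} - 14 = \left(-20\right) \frac{1}{8} - 14 = - \frac{5}{2} - 14 = - \frac{33}{2}$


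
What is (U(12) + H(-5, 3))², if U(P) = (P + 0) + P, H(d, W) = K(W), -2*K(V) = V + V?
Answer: 441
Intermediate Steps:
K(V) = -V (K(V) = -(V + V)/2 = -V)
H(d, W) = -W
U(P) = 2*P (U(P) = P + P = 2*P)
(U(12) + H(-5, 3))² = (2*12 - 1*3)² = (24 - 3)² = 21² = 441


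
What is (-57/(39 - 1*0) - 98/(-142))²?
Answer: 506944/851929 ≈ 0.59505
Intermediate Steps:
(-57/(39 - 1*0) - 98/(-142))² = (-57/(39 + 0) - 98*(-1/142))² = (-57/39 + 49/71)² = (-57*1/39 + 49/71)² = (-19/13 + 49/71)² = (-712/923)² = 506944/851929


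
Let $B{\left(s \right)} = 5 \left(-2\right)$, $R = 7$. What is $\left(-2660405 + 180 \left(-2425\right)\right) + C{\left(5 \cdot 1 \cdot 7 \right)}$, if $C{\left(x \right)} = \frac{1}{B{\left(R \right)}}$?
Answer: $- \frac{30969051}{10} \approx -3.0969 \cdot 10^{6}$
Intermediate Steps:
$B{\left(s \right)} = -10$
$C{\left(x \right)} = - \frac{1}{10}$ ($C{\left(x \right)} = \frac{1}{-10} = - \frac{1}{10}$)
$\left(-2660405 + 180 \left(-2425\right)\right) + C{\left(5 \cdot 1 \cdot 7 \right)} = \left(-2660405 + 180 \left(-2425\right)\right) - \frac{1}{10} = \left(-2660405 - 436500\right) - \frac{1}{10} = -3096905 - \frac{1}{10} = - \frac{30969051}{10}$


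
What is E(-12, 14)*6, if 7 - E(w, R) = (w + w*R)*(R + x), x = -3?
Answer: 11922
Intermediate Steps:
E(w, R) = 7 - (-3 + R)*(w + R*w) (E(w, R) = 7 - (w + w*R)*(R - 3) = 7 - (w + R*w)*(-3 + R) = 7 - (-3 + R)*(w + R*w))
E(-12, 14)*6 = (7 + 3*(-12) - 1*(-12)*14² + 2*14*(-12))*6 = (7 - 36 - 1*(-12)*196 - 336)*6 = (7 - 36 + 2352 - 336)*6 = 1987*6 = 11922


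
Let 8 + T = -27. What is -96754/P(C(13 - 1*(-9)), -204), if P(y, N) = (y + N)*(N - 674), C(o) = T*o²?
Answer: -48377/7526216 ≈ -0.0064278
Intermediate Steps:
T = -35 (T = -8 - 27 = -35)
C(o) = -35*o²
P(y, N) = (-674 + N)*(N + y) (P(y, N) = (N + y)*(-674 + N) = (-674 + N)*(N + y))
-96754/P(C(13 - 1*(-9)), -204) = -96754/((-204)² - 674*(-204) - (-23590)*(13 - 1*(-9))² - (-7140)*(13 - 1*(-9))²) = -96754/(41616 + 137496 - (-23590)*(13 + 9)² - (-7140)*(13 + 9)²) = -96754/(41616 + 137496 - (-23590)*22² - (-7140)*22²) = -96754/(41616 + 137496 - (-23590)*484 - (-7140)*484) = -96754/(41616 + 137496 - 674*(-16940) - 204*(-16940)) = -96754/(41616 + 137496 + 11417560 + 3455760) = -96754/15052432 = -96754*1/15052432 = -48377/7526216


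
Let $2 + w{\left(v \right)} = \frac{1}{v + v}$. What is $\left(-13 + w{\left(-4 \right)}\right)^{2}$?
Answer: $\frac{14641}{64} \approx 228.77$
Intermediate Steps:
$w{\left(v \right)} = -2 + \frac{1}{2 v}$ ($w{\left(v \right)} = -2 + \frac{1}{v + v} = -2 + \frac{1}{2 v}$)
$\left(-13 + w{\left(-4 \right)}\right)^{2} = \left(-13 - \left(2 - \frac{1}{2 \left(-4\right)}\right)\right)^{2} = \left(-13 + \left(-2 + \frac{1}{2} \left(- \frac{1}{4}\right)\right)\right)^{2} = \left(-13 - \frac{17}{8}\right)^{2} = \left(- \frac{121}{8}\right)^{2} = \frac{14641}{64}$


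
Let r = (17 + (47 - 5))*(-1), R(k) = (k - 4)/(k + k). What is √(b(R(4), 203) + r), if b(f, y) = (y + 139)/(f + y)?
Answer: I*√2361905/203 ≈ 7.5707*I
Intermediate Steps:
R(k) = (-4 + k)/(2*k) (R(k) = (-4 + k)/((2*k)) = (-4 + k)*(1/(2*k)) = (-4 + k)/(2*k))
b(f, y) = (139 + y)/(f + y)
r = -59 (r = (17 + 42)*(-1) = 59*(-1) = -59)
√(b(R(4), 203) + r) = √((139 + 203)/((½)*(-4 + 4)/4 + 203) - 59) = √(342/((½)*(¼)*0 + 203) - 59) = √(342/(0 + 203) - 59) = √(342/203 - 59) = √(-11635/203) = I*√2361905/203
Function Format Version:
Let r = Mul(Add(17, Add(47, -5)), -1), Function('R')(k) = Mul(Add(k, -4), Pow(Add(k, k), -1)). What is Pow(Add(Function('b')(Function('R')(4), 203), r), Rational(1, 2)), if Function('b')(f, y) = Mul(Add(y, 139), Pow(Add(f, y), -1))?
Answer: Mul(Rational(1, 203), I, Pow(2361905, Rational(1, 2))) ≈ Mul(7.5707, I)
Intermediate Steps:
Function('R')(k) = Mul(Rational(1, 2), Pow(k, -1), Add(-4, k)) (Function('R')(k) = Mul(Add(-4, k), Pow(Mul(2, k), -1)) = Mul(Add(-4, k), Mul(Rational(1, 2), Pow(k, -1))) = Mul(Rational(1, 2), Pow(k, -1), Add(-4, k)))
Function('b')(f, y) = Mul(Pow(Add(f, y), -1), Add(139, y)) (Function('b')(f, y) = Mul(Add(139, y), Pow(Add(f, y), -1)) = Mul(Pow(Add(f, y), -1), Add(139, y)))
r = -59 (r = Mul(Add(17, 42), -1) = Mul(59, -1) = -59)
Pow(Add(Function('b')(Function('R')(4), 203), r), Rational(1, 2)) = Pow(Add(Mul(Pow(Add(Mul(Rational(1, 2), Pow(4, -1), Add(-4, 4)), 203), -1), Add(139, 203)), -59), Rational(1, 2)) = Pow(Add(Mul(Pow(Add(Mul(Rational(1, 2), Rational(1, 4), 0), 203), -1), 342), -59), Rational(1, 2)) = Pow(Add(Mul(Pow(Add(0, 203), -1), 342), -59), Rational(1, 2)) = Pow(Add(Mul(Pow(203, -1), 342), -59), Rational(1, 2)) = Pow(Add(Mul(Rational(1, 203), 342), -59), Rational(1, 2)) = Pow(Add(Rational(342, 203), -59), Rational(1, 2)) = Pow(Rational(-11635, 203), Rational(1, 2)) = Mul(Rational(1, 203), I, Pow(2361905, Rational(1, 2)))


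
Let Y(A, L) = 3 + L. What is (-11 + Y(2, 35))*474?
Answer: 12798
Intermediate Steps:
(-11 + Y(2, 35))*474 = (-11 + (3 + 35))*474 = (-11 + 38)*474 = 27*474 = 12798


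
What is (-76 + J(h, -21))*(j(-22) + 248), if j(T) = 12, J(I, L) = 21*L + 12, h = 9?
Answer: -131300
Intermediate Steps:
J(I, L) = 12 + 21*L
(-76 + J(h, -21))*(j(-22) + 248) = (-76 + (12 + 21*(-21)))*(12 + 248) = (-76 + (12 - 441))*260 = (-76 - 429)*260 = -505*260 = -131300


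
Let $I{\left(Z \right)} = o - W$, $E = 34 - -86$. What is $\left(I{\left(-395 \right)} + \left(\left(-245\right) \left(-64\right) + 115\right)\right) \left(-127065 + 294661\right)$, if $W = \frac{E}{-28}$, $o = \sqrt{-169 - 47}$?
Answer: $\frac{18535279620}{7} + 1005576 i \sqrt{6} \approx 2.6479 \cdot 10^{9} + 2.4631 \cdot 10^{6} i$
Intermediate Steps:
$E = 120$ ($E = 34 + 86 = 120$)
$o = 6 i \sqrt{6}$ ($o = \sqrt{-216} = 6 i \sqrt{6} \approx 14.697 i$)
$W = - \frac{30}{7}$ ($W = \frac{120}{-28} = 120 \left(- \frac{1}{28}\right) = - \frac{30}{7} \approx -4.2857$)
$I{\left(Z \right)} = \frac{30}{7} + 6 i \sqrt{6}$ ($I{\left(Z \right)} = 6 i \sqrt{6} - - \frac{30}{7} = 6 i \sqrt{6} + \frac{30}{7} = \frac{30}{7} + 6 i \sqrt{6}$)
$\left(I{\left(-395 \right)} + \left(\left(-245\right) \left(-64\right) + 115\right)\right) \left(-127065 + 294661\right) = \left(\left(\frac{30}{7} + 6 i \sqrt{6}\right) + \left(\left(-245\right) \left(-64\right) + 115\right)\right) \left(-127065 + 294661\right) = \left(\left(\frac{30}{7} + 6 i \sqrt{6}\right) + \left(15680 + 115\right)\right) 167596 = \left(\left(\frac{30}{7} + 6 i \sqrt{6}\right) + 15795\right) 167596 = \left(\frac{110595}{7} + 6 i \sqrt{6}\right) 167596 = \frac{18535279620}{7} + 1005576 i \sqrt{6}$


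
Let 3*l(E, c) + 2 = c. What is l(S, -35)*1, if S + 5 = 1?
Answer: -37/3 ≈ -12.333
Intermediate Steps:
S = -4 (S = -5 + 1 = -4)
l(E, c) = -⅔ + c/3
l(S, -35)*1 = (-⅔ + (⅓)*(-35))*1 = (-⅔ - 35/3)*1 = -37/3*1 = -37/3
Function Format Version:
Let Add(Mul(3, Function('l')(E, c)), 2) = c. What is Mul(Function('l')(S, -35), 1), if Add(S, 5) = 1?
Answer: Rational(-37, 3) ≈ -12.333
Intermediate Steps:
S = -4 (S = Add(-5, 1) = -4)
Function('l')(E, c) = Add(Rational(-2, 3), Mul(Rational(1, 3), c))
Mul(Function('l')(S, -35), 1) = Mul(Add(Rational(-2, 3), Mul(Rational(1, 3), -35)), 1) = Mul(Add(Rational(-2, 3), Rational(-35, 3)), 1) = Mul(Rational(-37, 3), 1) = Rational(-37, 3)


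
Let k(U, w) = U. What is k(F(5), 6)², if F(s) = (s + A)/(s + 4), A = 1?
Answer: 4/9 ≈ 0.44444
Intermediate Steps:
F(s) = (1 + s)/(4 + s) (F(s) = (s + 1)/(s + 4) = (1 + s)/(4 + s))
k(F(5), 6)² = ((1 + 5)/(4 + 5))² = (6/9)² = ((⅑)*6)² = (⅔)² = 4/9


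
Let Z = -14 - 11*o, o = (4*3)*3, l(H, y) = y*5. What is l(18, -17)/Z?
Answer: 17/82 ≈ 0.20732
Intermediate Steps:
l(H, y) = 5*y
o = 36 (o = 12*3 = 36)
Z = -410 (Z = -14 - 11*36 = -14 - 396 = -410)
l(18, -17)/Z = (5*(-17))/(-410) = -85*(-1/410) = 17/82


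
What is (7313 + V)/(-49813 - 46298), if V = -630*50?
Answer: 24187/96111 ≈ 0.25166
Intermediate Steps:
V = -31500
(7313 + V)/(-49813 - 46298) = (7313 - 31500)/(-49813 - 46298) = -24187/(-96111) = -24187*(-1/96111) = 24187/96111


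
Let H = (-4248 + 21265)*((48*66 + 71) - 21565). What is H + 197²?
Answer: -311814733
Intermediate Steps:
H = -311853542 (H = 17017*((3168 + 71) - 21565) = 17017*(3239 - 21565) = 17017*(-18326) = -311853542)
H + 197² = -311853542 + 197² = -311853542 + 38809 = -311814733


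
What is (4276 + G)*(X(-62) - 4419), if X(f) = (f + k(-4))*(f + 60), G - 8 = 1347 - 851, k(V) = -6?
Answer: -20472740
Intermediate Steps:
G = 504 (G = 8 + (1347 - 851) = 8 + 496 = 504)
X(f) = (-6 + f)*(60 + f) (X(f) = (f - 6)*(f + 60) = (-6 + f)*(60 + f))
(4276 + G)*(X(-62) - 4419) = (4276 + 504)*((-360 + (-62)² + 54*(-62)) - 4419) = 4780*((-360 + 3844 - 3348) - 4419) = 4780*(136 - 4419) = 4780*(-4283) = -20472740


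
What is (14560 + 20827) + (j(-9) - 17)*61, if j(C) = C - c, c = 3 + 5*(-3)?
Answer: 34533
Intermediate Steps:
c = -12 (c = 3 - 15 = -12)
j(C) = 12 + C (j(C) = C - 1*(-12) = C + 12 = 12 + C)
(14560 + 20827) + (j(-9) - 17)*61 = (14560 + 20827) + ((12 - 9) - 17)*61 = 35387 + (3 - 17)*61 = 35387 - 14*61 = 35387 - 854 = 34533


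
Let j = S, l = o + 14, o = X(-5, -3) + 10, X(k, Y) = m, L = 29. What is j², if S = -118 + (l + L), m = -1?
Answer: 4356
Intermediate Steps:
X(k, Y) = -1
o = 9 (o = -1 + 10 = 9)
l = 23 (l = 9 + 14 = 23)
S = -66 (S = -118 + (23 + 29) = -118 + 52 = -66)
j = -66
j² = (-66)² = 4356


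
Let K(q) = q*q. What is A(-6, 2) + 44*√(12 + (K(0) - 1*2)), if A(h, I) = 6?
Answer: 6 + 44*√10 ≈ 145.14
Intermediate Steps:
K(q) = q²
A(-6, 2) + 44*√(12 + (K(0) - 1*2)) = 6 + 44*√(12 + (0² - 1*2)) = 6 + 44*√(12 + (0 - 2)) = 6 + 44*√(12 - 2) = 6 + 44*√10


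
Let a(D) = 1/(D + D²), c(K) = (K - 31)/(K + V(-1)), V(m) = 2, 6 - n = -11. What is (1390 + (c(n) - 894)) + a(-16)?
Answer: 2258419/4560 ≈ 495.27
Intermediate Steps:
n = 17 (n = 6 - 1*(-11) = 6 + 11 = 17)
c(K) = (-31 + K)/(2 + K) (c(K) = (K - 31)/(K + 2) = (-31 + K)/(2 + K))
(1390 + (c(n) - 894)) + a(-16) = (1390 + ((-31 + 17)/(2 + 17) - 894)) + 1/((-16)*(1 - 16)) = (1390 + (-14/19 - 894)) - 1/16/(-15) = (1390 + ((1/19)*(-14) - 894)) - 1/16*(-1/15) = (1390 + (-14/19 - 894)) + 1/240 = (1390 - 17000/19) + 1/240 = 9410/19 + 1/240 = 2258419/4560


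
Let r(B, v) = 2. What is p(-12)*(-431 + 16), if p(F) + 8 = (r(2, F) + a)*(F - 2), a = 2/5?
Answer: 17264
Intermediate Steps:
a = ⅖ (a = 2*(⅕) = ⅖ ≈ 0.40000)
p(F) = -64/5 + 12*F/5 (p(F) = -8 + (2 + ⅖)*(F - 2) = -8 + 12*(-2 + F)/5 = -8 + (-24/5 + 12*F/5) = -64/5 + 12*F/5)
p(-12)*(-431 + 16) = (-64/5 + (12/5)*(-12))*(-431 + 16) = (-64/5 - 144/5)*(-415) = -208/5*(-415) = 17264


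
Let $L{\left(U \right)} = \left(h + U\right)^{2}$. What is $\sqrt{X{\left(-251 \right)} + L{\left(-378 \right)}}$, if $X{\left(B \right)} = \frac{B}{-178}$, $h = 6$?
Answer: $\frac{\sqrt{4384603334}}{178} \approx 372.0$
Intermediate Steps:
$L{\left(U \right)} = \left(6 + U\right)^{2}$
$X{\left(B \right)} = - \frac{B}{178}$ ($X{\left(B \right)} = B \left(- \frac{1}{178}\right) = - \frac{B}{178}$)
$\sqrt{X{\left(-251 \right)} + L{\left(-378 \right)}} = \sqrt{\left(- \frac{1}{178}\right) \left(-251\right) + \left(6 - 378\right)^{2}} = \sqrt{\frac{251}{178} + \left(-372\right)^{2}} = \sqrt{\frac{251}{178} + 138384} = \sqrt{\frac{24632603}{178}} = \frac{\sqrt{4384603334}}{178}$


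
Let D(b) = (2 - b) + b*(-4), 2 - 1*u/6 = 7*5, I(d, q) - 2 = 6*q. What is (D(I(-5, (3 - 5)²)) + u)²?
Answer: 106276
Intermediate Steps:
I(d, q) = 2 + 6*q
u = -198 (u = 12 - 42*5 = 12 - 6*35 = 12 - 210 = -198)
D(b) = 2 - 5*b (D(b) = (2 - b) - 4*b = 2 - 5*b)
(D(I(-5, (3 - 5)²)) + u)² = ((2 - 5*(2 + 6*(3 - 5)²)) - 198)² = ((2 - 5*(2 + 6*(-2)²)) - 198)² = ((2 - 5*(2 + 6*4)) - 198)² = ((2 - 5*(2 + 24)) - 198)² = ((2 - 5*26) - 198)² = ((2 - 130) - 198)² = (-128 - 198)² = (-326)² = 106276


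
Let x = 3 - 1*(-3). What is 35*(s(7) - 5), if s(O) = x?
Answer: 35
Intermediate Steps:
x = 6 (x = 3 + 3 = 6)
s(O) = 6
35*(s(7) - 5) = 35*(6 - 5) = 35*1 = 35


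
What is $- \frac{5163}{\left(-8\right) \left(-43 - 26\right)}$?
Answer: $- \frac{1721}{184} \approx -9.3533$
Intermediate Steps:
$- \frac{5163}{\left(-8\right) \left(-43 - 26\right)} = - \frac{5163}{\left(-8\right) \left(-69\right)} = - \frac{5163}{552} = \left(-5163\right) \frac{1}{552} = - \frac{1721}{184}$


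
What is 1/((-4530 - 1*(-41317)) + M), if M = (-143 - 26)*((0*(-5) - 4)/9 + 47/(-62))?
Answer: 558/20640545 ≈ 2.7034e-5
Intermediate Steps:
M = 113399/558 (M = -169*((0 - 4)*(1/9) + 47*(-1/62)) = -169*(-4*1/9 - 47/62) = -169*(-4/9 - 47/62) = -169*(-671/558) = 113399/558 ≈ 203.22)
1/((-4530 - 1*(-41317)) + M) = 1/((-4530 - 1*(-41317)) + 113399/558) = 1/((-4530 + 41317) + 113399/558) = 1/(36787 + 113399/558) = 1/(20640545/558) = 558/20640545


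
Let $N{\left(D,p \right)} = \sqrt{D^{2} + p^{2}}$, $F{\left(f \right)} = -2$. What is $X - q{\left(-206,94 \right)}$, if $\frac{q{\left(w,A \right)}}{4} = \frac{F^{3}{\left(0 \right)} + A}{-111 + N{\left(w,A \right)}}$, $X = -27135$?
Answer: $- \frac{1056973569}{38951} - \frac{688 \sqrt{12818}}{38951} \approx -27138.0$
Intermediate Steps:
$q{\left(w,A \right)} = \frac{4 \left(-8 + A\right)}{-111 + \sqrt{A^{2} + w^{2}}}$ ($q{\left(w,A \right)} = 4 \frac{\left(-2\right)^{3} + A}{-111 + \sqrt{w^{2} + A^{2}}} = 4 \frac{-8 + A}{-111 + \sqrt{A^{2} + w^{2}}} = \frac{4 \left(-8 + A\right)}{-111 + \sqrt{A^{2} + w^{2}}}$)
$X - q{\left(-206,94 \right)} = -27135 - \frac{4 \left(-8 + 94\right)}{-111 + \sqrt{94^{2} + \left(-206\right)^{2}}} = -27135 - 4 \frac{1}{-111 + \sqrt{8836 + 42436}} \cdot 86 = -27135 - 4 \frac{1}{-111 + \sqrt{51272}} \cdot 86 = -27135 - 4 \frac{1}{-111 + 2 \sqrt{12818}} \cdot 86 = -27135 - \frac{344}{-111 + 2 \sqrt{12818}}$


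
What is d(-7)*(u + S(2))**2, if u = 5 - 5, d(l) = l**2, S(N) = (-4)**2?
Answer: 12544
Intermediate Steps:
S(N) = 16
u = 0
d(-7)*(u + S(2))**2 = (-7)**2*(0 + 16)**2 = 49*16**2 = 49*256 = 12544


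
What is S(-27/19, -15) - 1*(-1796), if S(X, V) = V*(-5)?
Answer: 1871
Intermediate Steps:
S(X, V) = -5*V
S(-27/19, -15) - 1*(-1796) = -5*(-15) - 1*(-1796) = 75 + 1796 = 1871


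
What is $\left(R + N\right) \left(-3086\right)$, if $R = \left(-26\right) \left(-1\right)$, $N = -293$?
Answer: $823962$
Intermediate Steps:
$R = 26$
$\left(R + N\right) \left(-3086\right) = \left(26 - 293\right) \left(-3086\right) = \left(-267\right) \left(-3086\right) = 823962$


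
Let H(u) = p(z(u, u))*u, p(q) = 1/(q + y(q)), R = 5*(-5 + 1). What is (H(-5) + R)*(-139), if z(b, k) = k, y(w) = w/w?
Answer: 10425/4 ≈ 2606.3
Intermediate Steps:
y(w) = 1
R = -20 (R = 5*(-4) = -20)
p(q) = 1/(1 + q) (p(q) = 1/(q + 1) = 1/(1 + q))
H(u) = u/(1 + u)
(H(-5) + R)*(-139) = (-5/(1 - 5) - 20)*(-139) = (-5/(-4) - 20)*(-139) = (-5*(-1/4) - 20)*(-139) = (5/4 - 20)*(-139) = -75/4*(-139) = 10425/4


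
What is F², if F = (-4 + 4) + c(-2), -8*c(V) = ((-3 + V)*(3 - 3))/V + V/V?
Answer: 1/64 ≈ 0.015625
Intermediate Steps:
c(V) = -⅛ (c(V) = -(((-3 + V)*(3 - 3))/V + V/V)/8 = -(((-3 + V)*0)/V + 1)/8 = -(0/V + 1)/8 = -(0 + 1)/8 = -⅛*1 = -⅛)
F = -⅛ (F = (-4 + 4) - ⅛ = 0 - ⅛ = -⅛ ≈ -0.12500)
F² = (-⅛)² = 1/64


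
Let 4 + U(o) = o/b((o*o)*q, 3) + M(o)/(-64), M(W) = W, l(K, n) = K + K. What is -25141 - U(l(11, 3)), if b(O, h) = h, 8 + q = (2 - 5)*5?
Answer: -2413823/96 ≈ -25144.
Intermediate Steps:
l(K, n) = 2*K
q = -23 (q = -8 + (2 - 5)*5 = -8 - 3*5 = -8 - 15 = -23)
U(o) = -4 + 61*o/192 (U(o) = -4 + (o/3 + o/(-64)) = -4 + (o*(⅓) + o*(-1/64)) = -4 + (o/3 - o/64) = -4 + 61*o/192)
-25141 - U(l(11, 3)) = -25141 - (-4 + 61*(2*11)/192) = -25141 - (-4 + (61/192)*22) = -25141 - (-4 + 671/96) = -25141 - 1*287/96 = -25141 - 287/96 = -2413823/96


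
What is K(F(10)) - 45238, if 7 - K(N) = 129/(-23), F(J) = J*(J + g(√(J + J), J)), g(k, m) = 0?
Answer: -1040184/23 ≈ -45225.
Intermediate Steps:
F(J) = J² (F(J) = J*(J + 0) = J*J = J²)
K(N) = 290/23 (K(N) = 7 - 129/(-23) = 7 - 129*(-1)/23 = 7 - 1*(-129/23) = 7 + 129/23 = 290/23)
K(F(10)) - 45238 = 290/23 - 45238 = -1040184/23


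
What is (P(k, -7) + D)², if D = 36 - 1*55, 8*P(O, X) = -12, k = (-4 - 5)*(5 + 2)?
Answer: 1681/4 ≈ 420.25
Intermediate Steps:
k = -63 (k = -9*7 = -63)
P(O, X) = -3/2 (P(O, X) = (⅛)*(-12) = -3/2)
D = -19 (D = 36 - 55 = -19)
(P(k, -7) + D)² = (-3/2 - 19)² = (-41/2)² = 1681/4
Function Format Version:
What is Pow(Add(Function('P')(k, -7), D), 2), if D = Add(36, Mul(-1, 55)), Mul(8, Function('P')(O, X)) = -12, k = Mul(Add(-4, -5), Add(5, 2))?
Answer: Rational(1681, 4) ≈ 420.25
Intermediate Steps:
k = -63 (k = Mul(-9, 7) = -63)
Function('P')(O, X) = Rational(-3, 2) (Function('P')(O, X) = Mul(Rational(1, 8), -12) = Rational(-3, 2))
D = -19 (D = Add(36, -55) = -19)
Pow(Add(Function('P')(k, -7), D), 2) = Pow(Add(Rational(-3, 2), -19), 2) = Pow(Rational(-41, 2), 2) = Rational(1681, 4)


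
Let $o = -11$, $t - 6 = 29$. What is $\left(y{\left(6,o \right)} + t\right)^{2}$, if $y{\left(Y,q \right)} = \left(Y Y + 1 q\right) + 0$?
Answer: $3600$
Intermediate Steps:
$t = 35$ ($t = 6 + 29 = 35$)
$y{\left(Y,q \right)} = q + Y^{2}$ ($y{\left(Y,q \right)} = \left(Y^{2} + q\right) + 0 = \left(q + Y^{2}\right) + 0 = q + Y^{2}$)
$\left(y{\left(6,o \right)} + t\right)^{2} = \left(\left(-11 + 6^{2}\right) + 35\right)^{2} = \left(\left(-11 + 36\right) + 35\right)^{2} = \left(25 + 35\right)^{2} = 60^{2} = 3600$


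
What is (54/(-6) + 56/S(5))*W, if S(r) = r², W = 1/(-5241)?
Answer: 169/131025 ≈ 0.0012898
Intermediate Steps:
W = -1/5241 ≈ -0.00019080
(54/(-6) + 56/S(5))*W = (54/(-6) + 56/(5²))*(-1/5241) = (54*(-⅙) + 56/25)*(-1/5241) = (-9 + 56*(1/25))*(-1/5241) = (-9 + 56/25)*(-1/5241) = -169/25*(-1/5241) = 169/131025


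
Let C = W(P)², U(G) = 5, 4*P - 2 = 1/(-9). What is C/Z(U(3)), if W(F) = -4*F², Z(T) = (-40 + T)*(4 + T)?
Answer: -83521/33067440 ≈ -0.0025258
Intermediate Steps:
P = 17/36 (P = ½ + (¼)/(-9) = ½ + (¼)*(-⅑) = ½ - 1/36 = 17/36 ≈ 0.47222)
C = 83521/104976 (C = (-4*(17/36)²)² = (-4*289/1296)² = (-289/324)² = 83521/104976 ≈ 0.79562)
C/Z(U(3)) = 83521/(104976*(-160 + 5² - 36*5)) = 83521/(104976*(-160 + 25 - 180)) = (83521/104976)/(-315) = (83521/104976)*(-1/315) = -83521/33067440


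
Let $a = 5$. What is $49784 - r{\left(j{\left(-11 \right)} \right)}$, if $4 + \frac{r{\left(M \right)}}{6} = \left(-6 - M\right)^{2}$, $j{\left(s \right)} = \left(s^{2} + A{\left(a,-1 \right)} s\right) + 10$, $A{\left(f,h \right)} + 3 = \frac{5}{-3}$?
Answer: $- \frac{489026}{3} \approx -1.6301 \cdot 10^{5}$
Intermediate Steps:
$A{\left(f,h \right)} = - \frac{14}{3}$ ($A{\left(f,h \right)} = -3 + \frac{5}{-3} = -3 + 5 \left(- \frac{1}{3}\right) = -3 - \frac{5}{3} = - \frac{14}{3}$)
$j{\left(s \right)} = 10 + s^{2} - \frac{14 s}{3}$ ($j{\left(s \right)} = \left(s^{2} - \frac{14 s}{3}\right) + 10 = 10 + s^{2} - \frac{14 s}{3}$)
$r{\left(M \right)} = -24 + 6 \left(-6 - M\right)^{2}$
$49784 - r{\left(j{\left(-11 \right)} \right)} = 49784 - \left(-24 + 6 \left(6 + \left(10 + \left(-11\right)^{2} - - \frac{154}{3}\right)\right)^{2}\right) = 49784 - \left(-24 + 6 \left(6 + \left(10 + 121 + \frac{154}{3}\right)\right)^{2}\right) = 49784 - \left(-24 + 6 \left(6 + \frac{547}{3}\right)^{2}\right) = 49784 - \left(-24 + 6 \left(\frac{565}{3}\right)^{2}\right) = 49784 - \left(-24 + 6 \cdot \frac{319225}{9}\right) = 49784 - \left(-24 + \frac{638450}{3}\right) = 49784 - \frac{638378}{3} = - \frac{489026}{3}$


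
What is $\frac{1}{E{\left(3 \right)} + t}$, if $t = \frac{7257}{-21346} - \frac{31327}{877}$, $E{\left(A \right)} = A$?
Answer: $- \frac{18720442}{618909205} \approx -0.030247$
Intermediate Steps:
$t = - \frac{675070531}{18720442}$ ($t = 7257 \left(- \frac{1}{21346}\right) - \frac{31327}{877} = - \frac{7257}{21346} - \frac{31327}{877} = - \frac{675070531}{18720442} \approx -36.061$)
$\frac{1}{E{\left(3 \right)} + t} = \frac{1}{3 - \frac{675070531}{18720442}} = \frac{1}{- \frac{618909205}{18720442}} = - \frac{18720442}{618909205}$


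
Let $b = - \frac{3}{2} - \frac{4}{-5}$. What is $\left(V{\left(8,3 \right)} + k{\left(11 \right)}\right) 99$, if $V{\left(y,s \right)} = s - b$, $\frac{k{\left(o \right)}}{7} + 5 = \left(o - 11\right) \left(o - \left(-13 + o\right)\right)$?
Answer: $- \frac{30987}{10} \approx -3098.7$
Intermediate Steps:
$b = - \frac{7}{10}$ ($b = \left(-3\right) \frac{1}{2} - - \frac{4}{5} = - \frac{3}{2} + \frac{4}{5} = - \frac{7}{10} \approx -0.7$)
$k{\left(o \right)} = -1036 + 91 o$ ($k{\left(o \right)} = -35 + 7 \left(o - 11\right) \left(o - \left(-13 + o\right)\right) = -35 + 7 \left(-11 + o\right) 13 = -35 + 7 \left(-143 + 13 o\right) = -35 + \left(-1001 + 91 o\right) = -1036 + 91 o$)
$V{\left(y,s \right)} = \frac{7}{10} + s$ ($V{\left(y,s \right)} = s - - \frac{7}{10} = s + \frac{7}{10} = \frac{7}{10} + s$)
$\left(V{\left(8,3 \right)} + k{\left(11 \right)}\right) 99 = \left(\left(\frac{7}{10} + 3\right) + \left(-1036 + 91 \cdot 11\right)\right) 99 = \left(\frac{37}{10} + \left(-1036 + 1001\right)\right) 99 = \left(\frac{37}{10} - 35\right) 99 = \left(- \frac{313}{10}\right) 99 = - \frac{30987}{10}$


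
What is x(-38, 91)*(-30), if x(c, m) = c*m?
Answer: 103740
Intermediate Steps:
x(-38, 91)*(-30) = -38*91*(-30) = -3458*(-30) = 103740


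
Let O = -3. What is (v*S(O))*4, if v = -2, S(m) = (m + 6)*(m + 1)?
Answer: 48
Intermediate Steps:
S(m) = (1 + m)*(6 + m) (S(m) = (6 + m)*(1 + m) = (1 + m)*(6 + m))
(v*S(O))*4 = -2*(6 + (-3)² + 7*(-3))*4 = -2*(6 + 9 - 21)*4 = -2*(-6)*4 = 12*4 = 48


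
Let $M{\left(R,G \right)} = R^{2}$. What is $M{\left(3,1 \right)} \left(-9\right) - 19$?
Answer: $-100$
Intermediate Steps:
$M{\left(3,1 \right)} \left(-9\right) - 19 = 3^{2} \left(-9\right) - 19 = 9 \left(-9\right) - 19 = -81 - 19 = -100$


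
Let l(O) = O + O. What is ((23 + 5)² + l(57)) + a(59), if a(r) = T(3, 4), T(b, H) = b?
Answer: 901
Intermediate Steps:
a(r) = 3
l(O) = 2*O
((23 + 5)² + l(57)) + a(59) = ((23 + 5)² + 2*57) + 3 = (28² + 114) + 3 = (784 + 114) + 3 = 898 + 3 = 901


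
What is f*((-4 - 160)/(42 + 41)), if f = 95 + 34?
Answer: -21156/83 ≈ -254.89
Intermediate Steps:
f = 129
f*((-4 - 160)/(42 + 41)) = 129*((-4 - 160)/(42 + 41)) = 129*(-164/83) = -21156/83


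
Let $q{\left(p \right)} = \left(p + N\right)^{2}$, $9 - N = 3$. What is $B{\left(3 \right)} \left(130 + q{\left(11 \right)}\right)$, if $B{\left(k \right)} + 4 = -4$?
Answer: $-3352$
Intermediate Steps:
$N = 6$ ($N = 9 - 3 = 6$)
$B{\left(k \right)} = -8$ ($B{\left(k \right)} = -4 - 4 = -8$)
$q{\left(p \right)} = \left(6 + p\right)^{2}$ ($q{\left(p \right)} = \left(p + 6\right)^{2} = \left(6 + p\right)^{2}$)
$B{\left(3 \right)} \left(130 + q{\left(11 \right)}\right) = - 8 \left(130 + \left(6 + 11\right)^{2}\right) = - 8 \left(130 + 17^{2}\right) = - 8 \left(130 + 289\right) = \left(-8\right) 419 = -3352$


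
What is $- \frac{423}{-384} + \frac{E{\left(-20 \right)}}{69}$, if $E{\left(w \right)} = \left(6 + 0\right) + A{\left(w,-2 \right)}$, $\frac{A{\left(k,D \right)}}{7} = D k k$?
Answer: $- \frac{706303}{8832} \approx -79.971$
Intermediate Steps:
$A{\left(k,D \right)} = 7 D k^{2}$ ($A{\left(k,D \right)} = 7 D k k = 7 D k^{2}$)
$E{\left(w \right)} = 6 - 14 w^{2}$ ($E{\left(w \right)} = \left(6 + 0\right) + 7 \left(-2\right) w^{2} = 6 - 14 w^{2}$)
$- \frac{423}{-384} + \frac{E{\left(-20 \right)}}{69} = - \frac{423}{-384} + \frac{6 - 14 \left(-20\right)^{2}}{69} = \left(-423\right) \left(- \frac{1}{384}\right) + \left(6 - 5600\right) \frac{1}{69} = \frac{141}{128} + \left(6 - 5600\right) \frac{1}{69} = \frac{141}{128} - \frac{5594}{69} = - \frac{706303}{8832}$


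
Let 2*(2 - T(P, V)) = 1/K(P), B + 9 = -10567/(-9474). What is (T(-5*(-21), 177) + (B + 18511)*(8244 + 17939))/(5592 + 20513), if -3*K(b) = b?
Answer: 80322218153246/4328078475 ≈ 18558.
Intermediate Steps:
K(b) = -b/3
B = -74699/9474 (B = -9 - 10567/(-9474) = -9 - 10567*(-1)/9474 = -9 - 1*(-10567/9474) = -9 + 10567/9474 = -74699/9474 ≈ -7.8846)
T(P, V) = 2 + 3/(2*P) (T(P, V) = 2 - (-3/P)/2 = 2 - (-3)/(2*P) = 2 + 3/(2*P))
(T(-5*(-21), 177) + (B + 18511)*(8244 + 17939))/(5592 + 20513) = ((2 + 3/(2*((-5*(-21))))) + (-74699/9474 + 18511)*(8244 + 17939))/(5592 + 20513) = ((2 + (3/2)/105) + (175298515/9474)*26183)/26105 = ((2 + (3/2)*(1/105)) + 4589841018245/9474)*(1/26105) = ((2 + 1/70) + 4589841018245/9474)*(1/26105) = (141/70 + 4589841018245/9474)*(1/26105) = (80322218153246/165795)*(1/26105) = 80322218153246/4328078475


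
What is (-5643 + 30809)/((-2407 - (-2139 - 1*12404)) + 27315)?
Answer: 25166/39451 ≈ 0.63791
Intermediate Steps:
(-5643 + 30809)/((-2407 - (-2139 - 1*12404)) + 27315) = 25166/((-2407 - (-2139 - 12404)) + 27315) = 25166/((-2407 - 1*(-14543)) + 27315) = 25166/((-2407 + 14543) + 27315) = 25166/(12136 + 27315) = 25166/39451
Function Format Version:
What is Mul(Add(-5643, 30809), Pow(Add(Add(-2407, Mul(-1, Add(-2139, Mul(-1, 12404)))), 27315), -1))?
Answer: Rational(25166, 39451) ≈ 0.63791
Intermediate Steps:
Mul(Add(-5643, 30809), Pow(Add(Add(-2407, Mul(-1, Add(-2139, Mul(-1, 12404)))), 27315), -1)) = Mul(25166, Pow(Add(Add(-2407, Mul(-1, Add(-2139, -12404))), 27315), -1)) = Mul(25166, Pow(Add(Add(-2407, Mul(-1, -14543)), 27315), -1)) = Mul(25166, Pow(Add(Add(-2407, 14543), 27315), -1)) = Mul(25166, Pow(Add(12136, 27315), -1)) = Mul(25166, Pow(39451, -1)) = Mul(25166, Rational(1, 39451)) = Rational(25166, 39451)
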